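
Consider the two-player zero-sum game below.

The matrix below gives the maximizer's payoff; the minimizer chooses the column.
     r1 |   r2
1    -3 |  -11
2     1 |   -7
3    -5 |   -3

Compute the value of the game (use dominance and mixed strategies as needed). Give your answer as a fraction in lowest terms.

Row 1 is strictly dominated by row 2, so the maximizer never plays it.
The remaining 2×2 game on (2, 3) × (r1, r2) has no saddle point. Let the maximizer play 2 with probability p; indifference gives p − 5(1−p) = −7p − 3(1−p), so p = 1/5.
Similarly the minimizer's optimal q on r1 is 2/5, and the value is 1·(2/5) + (-7)·(3/5) = -19/5.

-19/5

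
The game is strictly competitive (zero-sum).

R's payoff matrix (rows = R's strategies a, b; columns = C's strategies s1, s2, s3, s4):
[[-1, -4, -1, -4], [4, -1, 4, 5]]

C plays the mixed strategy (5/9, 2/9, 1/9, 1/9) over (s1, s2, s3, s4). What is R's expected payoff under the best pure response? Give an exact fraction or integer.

a: (-1)·(5/9) + (-4)·(2/9) + (-1)·(1/9) + (-4)·(1/9) = -2.
b: (4)·(5/9) + (-1)·(2/9) + (4)·(1/9) + (5)·(1/9) = 3.
The best pure response is b with expected payoff 3.

3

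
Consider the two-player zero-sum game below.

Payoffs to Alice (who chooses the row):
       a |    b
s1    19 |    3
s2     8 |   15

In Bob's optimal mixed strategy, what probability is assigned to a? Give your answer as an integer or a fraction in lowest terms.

12/23

Row minima are 3 and 8, so Alice's maximin is 8; column maxima are 19 and 15, so Bob's minimax is 15. These differ, so the equilibrium is in mixed strategies.
Let Bob play a with probability q. Alice is indifferent when 19q + 3(1−q) = 8q + 15(1−q), giving q = 12/23.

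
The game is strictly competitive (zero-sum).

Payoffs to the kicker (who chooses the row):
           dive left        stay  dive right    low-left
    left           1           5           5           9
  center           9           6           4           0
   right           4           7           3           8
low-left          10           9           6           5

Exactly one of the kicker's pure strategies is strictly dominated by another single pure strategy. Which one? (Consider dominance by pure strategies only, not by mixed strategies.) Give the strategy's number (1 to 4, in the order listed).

Compare center with low-left: 10 > 9, 9 > 6, 6 > 4, 5 > 0.
So low-left strictly dominates center for the kicker; center is strictly dominated.

2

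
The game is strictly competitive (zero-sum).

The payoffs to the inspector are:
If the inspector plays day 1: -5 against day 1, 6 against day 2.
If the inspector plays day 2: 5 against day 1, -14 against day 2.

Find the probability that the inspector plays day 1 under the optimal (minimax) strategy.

Row minima are -5 and -14, so the inspector's maximin is -5; column maxima are 5 and 6, so the inspectee's minimax is 5. These differ, so the equilibrium is in mixed strategies.
Let the inspector play day 1 with probability p. The inspectee is indifferent when −5p + 5(1−p) = 6p − 14(1−p), giving p = 19/30.

19/30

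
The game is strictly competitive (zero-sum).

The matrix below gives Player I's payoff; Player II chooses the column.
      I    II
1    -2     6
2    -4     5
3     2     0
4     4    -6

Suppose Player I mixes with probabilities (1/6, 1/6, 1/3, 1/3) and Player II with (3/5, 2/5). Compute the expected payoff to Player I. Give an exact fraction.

Against (3/5, 2/5), each row's expected payoff is 1: 6/5; 2: -2/5; 3: 6/5; 4: 0.
Taking the (1/6, 1/6, 1/3, 1/3)-weighted average: (1/6)·(6/5) + (1/6)·(-2/5) + (1/3)·(6/5) + (1/3)·(0) = 8/15.

8/15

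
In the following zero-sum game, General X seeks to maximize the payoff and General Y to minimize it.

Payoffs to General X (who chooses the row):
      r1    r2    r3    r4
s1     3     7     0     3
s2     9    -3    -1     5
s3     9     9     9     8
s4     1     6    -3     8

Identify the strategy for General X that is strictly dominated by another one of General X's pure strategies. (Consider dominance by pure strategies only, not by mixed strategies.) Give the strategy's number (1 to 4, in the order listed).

Compare s1 with s3: 9 > 3, 9 > 7, 9 > 0, 8 > 3.
So s3 strictly dominates s1 for General X; s1 is strictly dominated.

1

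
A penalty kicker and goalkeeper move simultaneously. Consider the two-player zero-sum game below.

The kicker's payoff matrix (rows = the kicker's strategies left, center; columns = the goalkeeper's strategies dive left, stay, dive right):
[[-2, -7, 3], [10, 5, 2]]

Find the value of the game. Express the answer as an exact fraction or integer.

Column dive left is strictly dominated by stay for the goalkeeper (it gives the kicker more in every row).
The remaining 2×2 game on (left, center) × (stay, dive right) has no saddle point. Let the kicker play left with probability p; indifference gives −7p + 5(1−p) = 3p + 2(1−p), so p = 3/13.
Similarly the goalkeeper's optimal q on stay is 1/13, and the value is -7·(1/13) + (3)·(12/13) = 29/13.

29/13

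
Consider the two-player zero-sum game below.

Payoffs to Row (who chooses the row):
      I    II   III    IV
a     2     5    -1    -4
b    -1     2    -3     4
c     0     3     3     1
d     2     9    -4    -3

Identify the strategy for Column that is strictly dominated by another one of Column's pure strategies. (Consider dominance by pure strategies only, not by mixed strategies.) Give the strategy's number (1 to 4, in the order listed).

Column prefers columns that give Row less. Compare II with I: 2 < 5, -1 < 2, 0 < 3, 2 < 9.
So I strictly dominates II for Column; II is strictly dominated.

2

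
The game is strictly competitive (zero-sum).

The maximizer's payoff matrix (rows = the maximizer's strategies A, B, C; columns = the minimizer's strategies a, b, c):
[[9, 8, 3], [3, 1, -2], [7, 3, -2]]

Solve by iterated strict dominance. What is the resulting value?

3

Row C is strictly dominated by row A (9>7, 8>3, 3>-2); eliminate C.
Row B is strictly dominated by row A (9>3, 8>1, 3>-2); eliminate B.
Column a is strictly dominated by b for the minimizer (8<9); eliminate a.
Column b is strictly dominated by c for the minimizer (3<8); eliminate b.
Only (A, c) remains, with payoff 3.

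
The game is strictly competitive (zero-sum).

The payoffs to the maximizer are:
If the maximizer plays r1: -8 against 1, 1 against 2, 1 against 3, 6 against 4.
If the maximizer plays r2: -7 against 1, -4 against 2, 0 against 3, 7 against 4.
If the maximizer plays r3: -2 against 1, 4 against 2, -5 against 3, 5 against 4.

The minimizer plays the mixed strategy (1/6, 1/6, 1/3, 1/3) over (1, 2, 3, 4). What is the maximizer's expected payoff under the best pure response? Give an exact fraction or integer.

r1: (-8)·(1/6) + (1)·(1/6) + (1)·(1/3) + (6)·(1/3) = 7/6.
r2: (-7)·(1/6) + (-4)·(1/6) + (0)·(1/3) + (7)·(1/3) = 1/2.
r3: (-2)·(1/6) + (4)·(1/6) + (-5)·(1/3) + (5)·(1/3) = 1/3.
The best pure response is r1 with expected payoff 7/6.

7/6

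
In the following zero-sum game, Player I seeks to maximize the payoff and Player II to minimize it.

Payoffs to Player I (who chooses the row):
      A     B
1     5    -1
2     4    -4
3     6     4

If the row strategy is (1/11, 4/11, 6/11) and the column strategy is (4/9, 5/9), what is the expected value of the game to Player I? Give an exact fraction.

263/99

Against (4/9, 5/9), each row's expected payoff is 1: 5/3; 2: -4/9; 3: 44/9.
Taking the (1/11, 4/11, 6/11)-weighted average: (1/11)·(5/3) + (4/11)·(-4/9) + (6/11)·(44/9) = 263/99.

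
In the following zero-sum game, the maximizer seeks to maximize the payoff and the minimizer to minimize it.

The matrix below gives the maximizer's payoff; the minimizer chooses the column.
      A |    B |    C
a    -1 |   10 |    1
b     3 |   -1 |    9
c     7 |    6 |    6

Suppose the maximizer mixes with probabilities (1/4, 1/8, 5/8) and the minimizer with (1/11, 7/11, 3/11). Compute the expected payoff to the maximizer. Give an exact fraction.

251/44

Against (1/11, 7/11, 3/11), each row's expected payoff is a: 72/11; b: 23/11; c: 67/11.
Taking the (1/4, 1/8, 5/8)-weighted average: (1/4)·(72/11) + (1/8)·(23/11) + (5/8)·(67/11) = 251/44.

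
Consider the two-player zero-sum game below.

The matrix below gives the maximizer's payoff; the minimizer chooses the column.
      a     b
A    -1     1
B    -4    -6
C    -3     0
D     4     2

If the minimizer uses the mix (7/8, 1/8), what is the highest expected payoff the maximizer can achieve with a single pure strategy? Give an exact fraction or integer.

A: (-1)·(7/8) + (1)·(1/8) = -3/4.
B: (-4)·(7/8) + (-6)·(1/8) = -17/4.
C: (-3)·(7/8) + (0)·(1/8) = -21/8.
D: (4)·(7/8) + (2)·(1/8) = 15/4.
The best pure response is D with expected payoff 15/4.

15/4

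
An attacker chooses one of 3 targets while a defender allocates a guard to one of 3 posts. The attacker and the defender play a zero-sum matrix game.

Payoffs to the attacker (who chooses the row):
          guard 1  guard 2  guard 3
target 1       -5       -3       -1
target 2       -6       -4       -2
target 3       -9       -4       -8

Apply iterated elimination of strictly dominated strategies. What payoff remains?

-5

Row target 2 is strictly dominated by row target 1 (-5>-6, -3>-4, -1>-2); eliminate target 2.
Column guard 2 is strictly dominated by guard 1 for the defender (-5<-3, -9<-4); eliminate guard 2.
Column guard 3 is strictly dominated by guard 1 for the defender (-5<-1, -9<-8); eliminate guard 3.
Row target 3 is strictly dominated by row target 1 (-5>-9); eliminate target 3.
Only (target 1, guard 1) remains, with payoff -5.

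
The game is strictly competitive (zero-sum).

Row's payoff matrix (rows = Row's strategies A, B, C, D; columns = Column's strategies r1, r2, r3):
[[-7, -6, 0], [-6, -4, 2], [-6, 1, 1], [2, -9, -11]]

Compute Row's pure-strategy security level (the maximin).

-6

The worst-case payoff for each row is A: -7, B: -6, C: -6, D: -11.
The best of these is -6.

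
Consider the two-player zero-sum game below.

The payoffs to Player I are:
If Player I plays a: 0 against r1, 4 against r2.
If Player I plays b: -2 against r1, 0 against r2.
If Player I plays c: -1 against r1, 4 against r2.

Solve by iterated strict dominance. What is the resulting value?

Column r2 is strictly dominated by r1 for Player II (0<4, -2<0, -1<4); eliminate r2.
Row c is strictly dominated by row a (0>-1); eliminate c.
Row b is strictly dominated by row a (0>-2); eliminate b.
Only (a, r1) remains, with payoff 0.

0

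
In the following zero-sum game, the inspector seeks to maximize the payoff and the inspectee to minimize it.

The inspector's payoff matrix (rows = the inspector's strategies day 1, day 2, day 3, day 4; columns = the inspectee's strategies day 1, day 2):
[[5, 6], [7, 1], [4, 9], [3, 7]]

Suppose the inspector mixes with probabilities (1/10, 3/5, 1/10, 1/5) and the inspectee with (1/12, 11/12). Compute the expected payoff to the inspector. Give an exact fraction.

Against (1/12, 11/12), each row's expected payoff is day 1: 71/12; day 2: 3/2; day 3: 103/12; day 4: 20/3.
Taking the (1/10, 3/5, 1/10, 1/5)-weighted average: (1/10)·(71/12) + (3/5)·(3/2) + (1/10)·(103/12) + (1/5)·(20/3) = 221/60.

221/60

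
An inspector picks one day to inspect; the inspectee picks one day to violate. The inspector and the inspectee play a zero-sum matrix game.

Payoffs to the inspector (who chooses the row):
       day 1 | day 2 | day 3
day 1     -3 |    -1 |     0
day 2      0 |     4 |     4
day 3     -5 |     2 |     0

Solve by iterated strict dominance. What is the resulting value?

Column day 2 is strictly dominated by day 1 for the inspectee (-3<-1, 0<4, -5<2); eliminate day 2.
Column day 3 is strictly dominated by day 1 for the inspectee (-3<0, 0<4, -5<0); eliminate day 3.
Row day 1 is strictly dominated by row day 2 (0>-3); eliminate day 1.
Row day 3 is strictly dominated by row day 2 (0>-5); eliminate day 3.
Only (day 2, day 1) remains, with payoff 0.

0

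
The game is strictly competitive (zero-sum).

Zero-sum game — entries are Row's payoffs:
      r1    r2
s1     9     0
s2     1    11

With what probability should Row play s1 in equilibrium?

Row minima are 0 and 1, so Row's maximin is 1; column maxima are 9 and 11, so Column's minimax is 9. These differ, so the equilibrium is in mixed strategies.
Let Row play s1 with probability p. Column is indifferent when 9p + (1−p) = 11(1−p), giving p = 10/19.

10/19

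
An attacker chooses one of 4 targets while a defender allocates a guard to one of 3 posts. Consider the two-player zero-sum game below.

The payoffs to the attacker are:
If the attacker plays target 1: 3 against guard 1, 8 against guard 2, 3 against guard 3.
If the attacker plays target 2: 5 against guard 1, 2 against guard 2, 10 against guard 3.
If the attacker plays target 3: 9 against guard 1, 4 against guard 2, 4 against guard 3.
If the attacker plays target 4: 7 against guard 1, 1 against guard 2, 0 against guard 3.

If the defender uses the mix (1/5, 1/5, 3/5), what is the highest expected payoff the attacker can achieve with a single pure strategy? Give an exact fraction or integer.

37/5

target 1: (3)·(1/5) + (8)·(1/5) + (3)·(3/5) = 4.
target 2: (5)·(1/5) + (2)·(1/5) + (10)·(3/5) = 37/5.
target 3: (9)·(1/5) + (4)·(1/5) + (4)·(3/5) = 5.
target 4: (7)·(1/5) + (1)·(1/5) + (0)·(3/5) = 8/5.
The best pure response is target 2 with expected payoff 37/5.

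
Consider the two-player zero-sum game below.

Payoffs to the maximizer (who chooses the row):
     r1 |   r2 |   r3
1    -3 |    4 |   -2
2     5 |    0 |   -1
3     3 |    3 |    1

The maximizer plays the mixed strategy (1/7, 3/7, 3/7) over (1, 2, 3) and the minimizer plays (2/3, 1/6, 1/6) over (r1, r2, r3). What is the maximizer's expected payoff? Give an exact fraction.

Against (2/3, 1/6, 1/6), each row's expected payoff is 1: -5/3; 2: 19/6; 3: 8/3.
Taking the (1/7, 3/7, 3/7)-weighted average: (1/7)·(-5/3) + (3/7)·(19/6) + (3/7)·(8/3) = 95/42.

95/42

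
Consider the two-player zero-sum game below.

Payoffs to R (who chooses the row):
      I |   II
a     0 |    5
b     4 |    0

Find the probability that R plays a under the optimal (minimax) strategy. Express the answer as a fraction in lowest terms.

4/9

Row minima are 0 and 0, so R's maximin is 0; column maxima are 4 and 5, so C's minimax is 4. These differ, so the equilibrium is in mixed strategies.
Let R play a with probability p. C is indifferent when 4(1−p) = 5p, giving p = 4/9.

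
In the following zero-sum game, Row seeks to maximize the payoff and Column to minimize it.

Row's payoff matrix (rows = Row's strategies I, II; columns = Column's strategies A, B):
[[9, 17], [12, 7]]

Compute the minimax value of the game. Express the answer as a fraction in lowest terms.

141/13

Row minima are 9 and 7, so Row's maximin is 9; column maxima are 12 and 17, so Column's minimax is 12. These differ, so the equilibrium is in mixed strategies.
Let Row play I with probability p. Column is indifferent when 9p + 12(1−p) = 17p + 7(1−p), giving p = 5/13.
Let Column play A with probability q. Row is indifferent when 9q + 17(1−q) = 12q + 7(1−q), giving q = 10/13.
The value is 9·(10/13) + (17)·(3/13) = 141/13.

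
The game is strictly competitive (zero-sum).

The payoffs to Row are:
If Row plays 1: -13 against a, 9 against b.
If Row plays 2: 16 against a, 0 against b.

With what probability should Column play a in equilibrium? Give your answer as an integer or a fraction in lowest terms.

Row minima are -13 and 0, so Row's maximin is 0; column maxima are 16 and 9, so Column's minimax is 9. These differ, so the equilibrium is in mixed strategies.
Let Column play a with probability q. Row is indifferent when −13q + 9(1−q) = 16q, giving q = 9/38.

9/38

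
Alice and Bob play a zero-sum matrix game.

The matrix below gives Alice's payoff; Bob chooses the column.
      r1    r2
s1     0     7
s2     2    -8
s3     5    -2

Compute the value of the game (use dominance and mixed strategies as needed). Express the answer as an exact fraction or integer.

Row s2 is strictly dominated by row s3, so Alice never plays it.
The remaining 2×2 game on (s1, s3) × (r1, r2) has no saddle point. Let Alice play s1 with probability p; indifference gives 5(1−p) = 7p − 2(1−p), so p = 1/2.
Similarly Bob's optimal q on r1 is 9/14, and the value is 0·(9/14) + (7)·(5/14) = 5/2.

5/2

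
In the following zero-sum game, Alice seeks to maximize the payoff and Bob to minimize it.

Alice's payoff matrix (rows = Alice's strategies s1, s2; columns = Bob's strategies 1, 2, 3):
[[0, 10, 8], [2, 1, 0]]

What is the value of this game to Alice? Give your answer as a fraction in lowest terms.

Column 2 is strictly dominated by 3 for Bob (it gives Alice more in every row).
The remaining 2×2 game on (s1, s2) × (1, 3) has no saddle point. Let Alice play s1 with probability p; indifference gives 2(1−p) = 8p, so p = 1/5.
Similarly Bob's optimal q on 1 is 4/5, and the value is 0·(4/5) + (8)·(1/5) = 8/5.

8/5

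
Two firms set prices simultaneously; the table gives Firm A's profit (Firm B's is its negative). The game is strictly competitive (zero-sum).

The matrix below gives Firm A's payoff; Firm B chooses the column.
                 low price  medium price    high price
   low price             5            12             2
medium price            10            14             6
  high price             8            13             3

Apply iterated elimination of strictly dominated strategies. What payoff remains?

6

Column low price is strictly dominated by high price for Firm B (2<5, 6<10, 3<8); eliminate low price.
Column medium price is strictly dominated by high price for Firm B (2<12, 6<14, 3<13); eliminate medium price.
Row low price is strictly dominated by row medium price (6>2); eliminate low price.
Row high price is strictly dominated by row medium price (6>3); eliminate high price.
Only (medium price, high price) remains, with payoff 6.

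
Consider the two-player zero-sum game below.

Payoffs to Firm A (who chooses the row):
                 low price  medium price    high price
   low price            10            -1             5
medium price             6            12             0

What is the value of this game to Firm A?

Column low price is strictly dominated by high price for Firm B (it gives Firm A more in every row).
The remaining 2×2 game on (low price, medium price) × (medium price, high price) has no saddle point. Let Firm A play low price with probability p; indifference gives −p + 12(1−p) = 5p, so p = 2/3.
Similarly Firm B's optimal q on medium price is 5/18, and the value is -1·(5/18) + (5)·(13/18) = 10/3.

10/3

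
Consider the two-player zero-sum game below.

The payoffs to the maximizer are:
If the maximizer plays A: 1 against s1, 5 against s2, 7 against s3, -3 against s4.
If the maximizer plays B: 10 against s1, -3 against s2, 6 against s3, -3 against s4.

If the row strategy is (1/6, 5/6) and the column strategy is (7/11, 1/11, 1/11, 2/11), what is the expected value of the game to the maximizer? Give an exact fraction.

58/11

Against (7/11, 1/11, 1/11, 2/11), each row's expected payoff is A: 13/11; B: 67/11.
Taking the (1/6, 5/6)-weighted average: (1/6)·(13/11) + (5/6)·(67/11) = 58/11.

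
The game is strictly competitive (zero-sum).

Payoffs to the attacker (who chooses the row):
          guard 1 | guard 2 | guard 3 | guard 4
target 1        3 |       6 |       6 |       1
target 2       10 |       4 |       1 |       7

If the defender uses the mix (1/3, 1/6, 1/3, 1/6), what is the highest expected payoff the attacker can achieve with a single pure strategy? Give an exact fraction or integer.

target 1: (3)·(1/3) + (6)·(1/6) + (6)·(1/3) + (1)·(1/6) = 25/6.
target 2: (10)·(1/3) + (4)·(1/6) + (1)·(1/3) + (7)·(1/6) = 11/2.
The best pure response is target 2 with expected payoff 11/2.

11/2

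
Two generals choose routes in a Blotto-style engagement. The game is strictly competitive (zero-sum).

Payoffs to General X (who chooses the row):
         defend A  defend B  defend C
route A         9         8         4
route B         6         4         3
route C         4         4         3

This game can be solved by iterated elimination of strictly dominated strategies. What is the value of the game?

4

Column defend B is strictly dominated by defend C for General Y (4<8, 3<4, 3<4); eliminate defend B.
Column defend A is strictly dominated by defend C for General Y (4<9, 3<6, 3<4); eliminate defend A.
Row route C is strictly dominated by row route A (4>3); eliminate route C.
Row route B is strictly dominated by row route A (4>3); eliminate route B.
Only (route A, defend C) remains, with payoff 4.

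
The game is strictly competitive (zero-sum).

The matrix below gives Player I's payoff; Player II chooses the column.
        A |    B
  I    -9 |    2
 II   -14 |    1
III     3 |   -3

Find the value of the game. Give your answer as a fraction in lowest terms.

-21/17

Row II is strictly dominated by row I, so Player I never plays it.
The remaining 2×2 game on (I, III) × (A, B) has no saddle point. Let Player I play I with probability p; indifference gives −9p + 3(1−p) = 2p − 3(1−p), so p = 6/17.
Similarly Player II's optimal q on A is 5/17, and the value is -9·(5/17) + (2)·(12/17) = -21/17.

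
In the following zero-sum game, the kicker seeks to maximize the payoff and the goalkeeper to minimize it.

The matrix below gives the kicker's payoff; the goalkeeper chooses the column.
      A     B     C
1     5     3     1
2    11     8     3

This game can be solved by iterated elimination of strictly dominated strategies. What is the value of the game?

Row 1 is strictly dominated by row 2 (11>5, 8>3, 3>1); eliminate 1.
Column B is strictly dominated by C for the goalkeeper (3<8); eliminate B.
Column A is strictly dominated by C for the goalkeeper (3<11); eliminate A.
Only (2, C) remains, with payoff 3.

3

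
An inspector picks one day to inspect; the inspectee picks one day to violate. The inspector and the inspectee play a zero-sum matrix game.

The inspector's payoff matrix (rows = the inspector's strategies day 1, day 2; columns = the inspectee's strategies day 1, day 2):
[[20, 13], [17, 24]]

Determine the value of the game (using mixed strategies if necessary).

37/2

Row minima are 13 and 17, so the inspector's maximin is 17; column maxima are 20 and 24, so the inspectee's minimax is 20. These differ, so the equilibrium is in mixed strategies.
Let the inspector play day 1 with probability p. The inspectee is indifferent when 20p + 17(1−p) = 13p + 24(1−p), giving p = 1/2.
Let the inspectee play day 1 with probability q. The inspector is indifferent when 20q + 13(1−q) = 17q + 24(1−q), giving q = 11/14.
The value is 20·(11/14) + (13)·(3/14) = 37/2.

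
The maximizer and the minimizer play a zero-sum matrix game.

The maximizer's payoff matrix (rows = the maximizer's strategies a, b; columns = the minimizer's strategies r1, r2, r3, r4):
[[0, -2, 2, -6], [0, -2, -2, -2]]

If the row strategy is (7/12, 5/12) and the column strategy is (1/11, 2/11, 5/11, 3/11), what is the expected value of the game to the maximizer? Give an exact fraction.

-46/33

Against (1/11, 2/11, 5/11, 3/11), each row's expected payoff is a: -12/11; b: -20/11.
Taking the (7/12, 5/12)-weighted average: (7/12)·(-12/11) + (5/12)·(-20/11) = -46/33.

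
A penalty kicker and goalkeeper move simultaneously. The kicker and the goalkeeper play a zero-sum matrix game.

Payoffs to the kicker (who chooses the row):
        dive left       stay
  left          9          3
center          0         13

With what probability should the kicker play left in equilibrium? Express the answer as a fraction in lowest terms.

13/19

Row minima are 3 and 0, so the kicker's maximin is 3; column maxima are 9 and 13, so the goalkeeper's minimax is 9. These differ, so the equilibrium is in mixed strategies.
Let the kicker play left with probability p. The goalkeeper is indifferent when 9p = 3p + 13(1−p), giving p = 13/19.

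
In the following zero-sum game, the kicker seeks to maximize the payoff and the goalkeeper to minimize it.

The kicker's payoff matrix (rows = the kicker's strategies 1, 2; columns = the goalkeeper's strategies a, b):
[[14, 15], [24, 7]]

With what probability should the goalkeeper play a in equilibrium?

Row minima are 14 and 7, so the kicker's maximin is 14; column maxima are 24 and 15, so the goalkeeper's minimax is 15. These differ, so the equilibrium is in mixed strategies.
Let the goalkeeper play a with probability q. The kicker is indifferent when 14q + 15(1−q) = 24q + 7(1−q), giving q = 4/9.

4/9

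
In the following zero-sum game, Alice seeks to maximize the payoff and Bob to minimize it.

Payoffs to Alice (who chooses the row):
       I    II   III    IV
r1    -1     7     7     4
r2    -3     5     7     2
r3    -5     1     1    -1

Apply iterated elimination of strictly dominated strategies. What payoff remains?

-1

Column II is strictly dominated by I for Bob (-1<7, -3<5, -5<1); eliminate II.
Row r3 is strictly dominated by row r1 (-1>-5, 7>1, 4>-1); eliminate r3.
Column III is strictly dominated by I for Bob (-1<7, -3<7); eliminate III.
Column IV is strictly dominated by I for Bob (-1<4, -3<2); eliminate IV.
Row r2 is strictly dominated by row r1 (-1>-3); eliminate r2.
Only (r1, I) remains, with payoff -1.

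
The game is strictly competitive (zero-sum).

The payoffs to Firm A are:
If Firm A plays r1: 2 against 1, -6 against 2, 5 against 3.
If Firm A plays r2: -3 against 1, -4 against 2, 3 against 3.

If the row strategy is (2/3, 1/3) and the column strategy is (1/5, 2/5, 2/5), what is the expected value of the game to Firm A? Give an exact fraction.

Against (1/5, 2/5, 2/5), each row's expected payoff is r1: 0; r2: -1.
Taking the (2/3, 1/3)-weighted average: (2/3)·(0) + (1/3)·(-1) = -1/3.

-1/3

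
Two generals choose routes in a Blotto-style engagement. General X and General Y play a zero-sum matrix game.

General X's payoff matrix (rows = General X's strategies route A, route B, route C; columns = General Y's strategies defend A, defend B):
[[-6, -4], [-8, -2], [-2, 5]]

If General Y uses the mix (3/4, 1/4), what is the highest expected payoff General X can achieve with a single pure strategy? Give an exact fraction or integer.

route A: (-6)·(3/4) + (-4)·(1/4) = -11/2.
route B: (-8)·(3/4) + (-2)·(1/4) = -13/2.
route C: (-2)·(3/4) + (5)·(1/4) = -1/4.
The best pure response is route C with expected payoff -1/4.

-1/4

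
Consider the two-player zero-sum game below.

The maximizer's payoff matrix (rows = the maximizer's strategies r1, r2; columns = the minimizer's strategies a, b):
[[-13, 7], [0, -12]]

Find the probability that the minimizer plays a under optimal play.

Row minima are -13 and -12, so the maximizer's maximin is -12; column maxima are 0 and 7, so the minimizer's minimax is 0. These differ, so the equilibrium is in mixed strategies.
Let the minimizer play a with probability q. The maximizer is indifferent when −13q + 7(1−q) = −12(1−q), giving q = 19/32.

19/32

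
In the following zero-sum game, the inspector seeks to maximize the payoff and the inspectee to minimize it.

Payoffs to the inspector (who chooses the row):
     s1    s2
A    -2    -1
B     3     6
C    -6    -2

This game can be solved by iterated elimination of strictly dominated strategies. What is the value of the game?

Column s2 is strictly dominated by s1 for the inspectee (-2<-1, 3<6, -6<-2); eliminate s2.
Row A is strictly dominated by row B (3>-2); eliminate A.
Row C is strictly dominated by row B (3>-6); eliminate C.
Only (B, s1) remains, with payoff 3.

3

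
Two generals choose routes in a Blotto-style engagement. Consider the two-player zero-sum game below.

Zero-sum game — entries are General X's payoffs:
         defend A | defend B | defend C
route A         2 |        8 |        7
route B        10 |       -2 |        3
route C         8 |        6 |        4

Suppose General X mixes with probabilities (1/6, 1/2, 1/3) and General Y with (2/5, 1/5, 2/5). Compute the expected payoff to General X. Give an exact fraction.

Against (2/5, 1/5, 2/5), each row's expected payoff is route A: 26/5; route B: 24/5; route C: 6.
Taking the (1/6, 1/2, 1/3)-weighted average: (1/6)·(26/5) + (1/2)·(24/5) + (1/3)·(6) = 79/15.

79/15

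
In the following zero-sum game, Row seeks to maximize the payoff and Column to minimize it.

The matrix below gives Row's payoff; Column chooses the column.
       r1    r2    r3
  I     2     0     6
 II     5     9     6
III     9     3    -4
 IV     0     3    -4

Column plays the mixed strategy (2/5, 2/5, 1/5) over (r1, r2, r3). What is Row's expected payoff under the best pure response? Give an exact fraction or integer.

34/5

I: (2)·(2/5) + (0)·(2/5) + (6)·(1/5) = 2.
II: (5)·(2/5) + (9)·(2/5) + (6)·(1/5) = 34/5.
III: (9)·(2/5) + (3)·(2/5) + (-4)·(1/5) = 4.
IV: (0)·(2/5) + (3)·(2/5) + (-4)·(1/5) = 2/5.
The best pure response is II with expected payoff 34/5.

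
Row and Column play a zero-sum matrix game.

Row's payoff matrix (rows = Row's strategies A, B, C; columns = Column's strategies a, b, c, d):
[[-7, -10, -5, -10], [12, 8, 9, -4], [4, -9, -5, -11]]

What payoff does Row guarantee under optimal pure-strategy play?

Row minima: -10, -4, -11 → Row's maximin is -4.
Column maxima: 12, 8, 9, -4 → Column's minimax is -4.
They coincide at (B, d), so the value is -4.

-4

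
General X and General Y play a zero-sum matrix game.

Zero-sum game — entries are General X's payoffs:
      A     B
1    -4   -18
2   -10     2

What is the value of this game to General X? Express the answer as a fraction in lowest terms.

-94/13

Row minima are -18 and -10, so General X's maximin is -10; column maxima are -4 and 2, so General Y's minimax is -4. These differ, so the equilibrium is in mixed strategies.
Let General X play 1 with probability p. General Y is indifferent when −4p − 10(1−p) = −18p + 2(1−p), giving p = 6/13.
Let General Y play A with probability q. General X is indifferent when −4q − 18(1−q) = −10q + 2(1−q), giving q = 10/13.
The value is -4·(10/13) + (-18)·(3/13) = -94/13.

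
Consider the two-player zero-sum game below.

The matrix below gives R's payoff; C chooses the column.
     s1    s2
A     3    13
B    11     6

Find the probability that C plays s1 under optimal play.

7/15

Row minima are 3 and 6, so R's maximin is 6; column maxima are 11 and 13, so C's minimax is 11. These differ, so the equilibrium is in mixed strategies.
Let C play s1 with probability q. R is indifferent when 3q + 13(1−q) = 11q + 6(1−q), giving q = 7/15.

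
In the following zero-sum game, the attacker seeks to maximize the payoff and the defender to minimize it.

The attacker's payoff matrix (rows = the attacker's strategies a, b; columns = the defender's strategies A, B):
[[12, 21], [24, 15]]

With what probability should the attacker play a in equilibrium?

1/2

Row minima are 12 and 15, so the attacker's maximin is 15; column maxima are 24 and 21, so the defender's minimax is 21. These differ, so the equilibrium is in mixed strategies.
Let the attacker play a with probability p. The defender is indifferent when 12p + 24(1−p) = 21p + 15(1−p), giving p = 1/2.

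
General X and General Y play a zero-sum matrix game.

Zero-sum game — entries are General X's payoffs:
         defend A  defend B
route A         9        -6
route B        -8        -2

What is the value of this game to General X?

Row minima are -6 and -8, so General X's maximin is -6; column maxima are 9 and -2, so General Y's minimax is -2. These differ, so the equilibrium is in mixed strategies.
Let General X play route A with probability p. General Y is indifferent when 9p − 8(1−p) = −6p − 2(1−p), giving p = 2/7.
Let General Y play defend A with probability q. General X is indifferent when 9q − 6(1−q) = −8q − 2(1−q), giving q = 4/21.
The value is 9·(4/21) + (-6)·(17/21) = -22/7.

-22/7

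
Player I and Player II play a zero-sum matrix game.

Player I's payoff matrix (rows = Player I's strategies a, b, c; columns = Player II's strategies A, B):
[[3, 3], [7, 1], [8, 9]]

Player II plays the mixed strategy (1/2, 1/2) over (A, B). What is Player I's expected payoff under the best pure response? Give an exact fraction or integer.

17/2

a: (3)·(1/2) + (3)·(1/2) = 3.
b: (7)·(1/2) + (1)·(1/2) = 4.
c: (8)·(1/2) + (9)·(1/2) = 17/2.
The best pure response is c with expected payoff 17/2.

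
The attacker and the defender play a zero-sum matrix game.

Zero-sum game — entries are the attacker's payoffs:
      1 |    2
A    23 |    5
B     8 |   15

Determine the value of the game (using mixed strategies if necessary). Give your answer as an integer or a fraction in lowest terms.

Row minima are 5 and 8, so the attacker's maximin is 8; column maxima are 23 and 15, so the defender's minimax is 15. These differ, so the equilibrium is in mixed strategies.
Let the attacker play A with probability p. The defender is indifferent when 23p + 8(1−p) = 5p + 15(1−p), giving p = 7/25.
Let the defender play 1 with probability q. The attacker is indifferent when 23q + 5(1−q) = 8q + 15(1−q), giving q = 2/5.
The value is 23·(2/5) + (5)·(3/5) = 61/5.

61/5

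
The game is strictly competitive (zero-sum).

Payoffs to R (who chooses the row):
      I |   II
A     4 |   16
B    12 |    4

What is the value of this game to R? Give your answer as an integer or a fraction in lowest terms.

44/5

Row minima are 4 and 4, so R's maximin is 4; column maxima are 12 and 16, so C's minimax is 12. These differ, so the equilibrium is in mixed strategies.
Let R play A with probability p. C is indifferent when 4p + 12(1−p) = 16p + 4(1−p), giving p = 2/5.
Let C play I with probability q. R is indifferent when 4q + 16(1−q) = 12q + 4(1−q), giving q = 3/5.
The value is 4·(3/5) + (16)·(2/5) = 44/5.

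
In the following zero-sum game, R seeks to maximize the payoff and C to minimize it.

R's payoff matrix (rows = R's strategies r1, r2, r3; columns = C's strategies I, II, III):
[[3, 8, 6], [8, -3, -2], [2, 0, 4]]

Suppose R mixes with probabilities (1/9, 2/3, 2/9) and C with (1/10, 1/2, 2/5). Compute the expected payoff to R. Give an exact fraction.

Against (1/10, 1/2, 2/5), each row's expected payoff is r1: 67/10; r2: -3/2; r3: 9/5.
Taking the (1/9, 2/3, 2/9)-weighted average: (1/9)·(67/10) + (2/3)·(-3/2) + (2/9)·(9/5) = 13/90.

13/90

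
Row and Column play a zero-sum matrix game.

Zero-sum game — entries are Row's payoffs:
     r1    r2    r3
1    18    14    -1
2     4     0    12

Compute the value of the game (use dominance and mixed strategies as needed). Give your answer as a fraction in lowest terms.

Column r1 is strictly dominated by r2 for Column (it gives Row more in every row).
The remaining 2×2 game on (1, 2) × (r2, r3) has no saddle point. Let Row play 1 with probability p; indifference gives 14p = −p + 12(1−p), so p = 4/9.
Similarly Column's optimal q on r2 is 13/27, and the value is 14·(13/27) + (-1)·(14/27) = 56/9.

56/9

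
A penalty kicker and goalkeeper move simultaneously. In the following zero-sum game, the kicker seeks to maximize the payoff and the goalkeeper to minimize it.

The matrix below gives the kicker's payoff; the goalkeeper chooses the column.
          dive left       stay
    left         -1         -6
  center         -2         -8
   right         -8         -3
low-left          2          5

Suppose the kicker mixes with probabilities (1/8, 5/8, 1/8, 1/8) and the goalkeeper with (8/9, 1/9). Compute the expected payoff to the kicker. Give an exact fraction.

Against (8/9, 1/9), each row's expected payoff is left: -14/9; center: -8/3; right: -67/9; low-left: 7/3.
Taking the (1/8, 5/8, 1/8, 1/8)-weighted average: (1/8)·(-14/9) + (5/8)·(-8/3) + (1/8)·(-67/9) + (1/8)·(7/3) = -5/2.

-5/2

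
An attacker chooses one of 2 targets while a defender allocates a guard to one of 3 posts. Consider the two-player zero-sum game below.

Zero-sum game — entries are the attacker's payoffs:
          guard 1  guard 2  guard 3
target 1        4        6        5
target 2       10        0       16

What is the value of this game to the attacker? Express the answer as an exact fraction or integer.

Column guard 3 is strictly dominated by guard 1 for the defender (it gives the attacker more in every row).
The remaining 2×2 game on (target 1, target 2) × (guard 1, guard 2) has no saddle point. Let the attacker play target 1 with probability p; indifference gives 4p + 10(1−p) = 6p, so p = 5/6.
Similarly the defender's optimal q on guard 1 is 1/2, and the value is 4·(1/2) + (6)·(1/2) = 5.

5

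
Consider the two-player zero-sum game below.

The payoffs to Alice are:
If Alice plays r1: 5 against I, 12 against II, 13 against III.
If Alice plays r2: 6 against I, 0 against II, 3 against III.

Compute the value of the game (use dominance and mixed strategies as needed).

72/13

Column III is strictly dominated by II for Bob (it gives Alice more in every row).
The remaining 2×2 game on (r1, r2) × (I, II) has no saddle point. Let Alice play r1 with probability p; indifference gives 5p + 6(1−p) = 12p, so p = 6/13.
Similarly Bob's optimal q on I is 12/13, and the value is 5·(12/13) + (12)·(1/13) = 72/13.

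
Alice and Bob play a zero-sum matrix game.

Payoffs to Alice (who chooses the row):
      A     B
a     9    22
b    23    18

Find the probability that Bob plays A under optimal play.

2/9

Row minima are 9 and 18, so Alice's maximin is 18; column maxima are 23 and 22, so Bob's minimax is 22. These differ, so the equilibrium is in mixed strategies.
Let Bob play A with probability q. Alice is indifferent when 9q + 22(1−q) = 23q + 18(1−q), giving q = 2/9.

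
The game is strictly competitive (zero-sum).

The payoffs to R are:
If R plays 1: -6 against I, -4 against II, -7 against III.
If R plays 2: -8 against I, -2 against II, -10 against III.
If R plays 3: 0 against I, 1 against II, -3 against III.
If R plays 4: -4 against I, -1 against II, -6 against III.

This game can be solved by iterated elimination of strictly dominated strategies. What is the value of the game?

Row 4 is strictly dominated by row 3 (0>-4, 1>-1, -3>-6); eliminate 4.
Column II is strictly dominated by I for C (-6<-4, -8<-2, 0<1); eliminate II.
Column I is strictly dominated by III for C (-7<-6, -10<-8, -3<0); eliminate I.
Row 1 is strictly dominated by row 3 (-3>-7); eliminate 1.
Row 2 is strictly dominated by row 3 (-3>-10); eliminate 2.
Only (3, III) remains, with payoff -3.

-3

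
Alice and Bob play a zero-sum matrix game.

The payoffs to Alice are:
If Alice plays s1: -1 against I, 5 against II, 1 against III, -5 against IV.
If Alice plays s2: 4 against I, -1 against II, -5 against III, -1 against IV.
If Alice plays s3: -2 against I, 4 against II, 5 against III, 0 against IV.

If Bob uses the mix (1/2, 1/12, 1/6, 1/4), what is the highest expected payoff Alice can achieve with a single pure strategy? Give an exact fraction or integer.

s1: (-1)·(1/2) + (5)·(1/12) + (1)·(1/6) + (-5)·(1/4) = -7/6.
s2: (4)·(1/2) + (-1)·(1/12) + (-5)·(1/6) + (-1)·(1/4) = 5/6.
s3: (-2)·(1/2) + (4)·(1/12) + (5)·(1/6) + (0)·(1/4) = 1/6.
The best pure response is s2 with expected payoff 5/6.

5/6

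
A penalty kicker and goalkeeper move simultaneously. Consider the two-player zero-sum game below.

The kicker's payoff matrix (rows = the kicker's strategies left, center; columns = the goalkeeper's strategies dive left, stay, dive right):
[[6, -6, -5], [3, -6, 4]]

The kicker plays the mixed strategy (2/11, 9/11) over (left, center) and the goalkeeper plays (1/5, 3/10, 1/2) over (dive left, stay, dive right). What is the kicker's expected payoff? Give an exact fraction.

1/11

Against (1/5, 3/10, 1/2), each row's expected payoff is left: -31/10; center: 4/5.
Taking the (2/11, 9/11)-weighted average: (2/11)·(-31/10) + (9/11)·(4/5) = 1/11.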